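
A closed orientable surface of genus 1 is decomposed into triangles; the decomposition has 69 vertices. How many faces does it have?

138

χ = 2 − 2·1 = 0, and every face is a triangle so 3F = 2E.
V − E + F = 0 with E = 3F/2 gives 69 − (3/2 − 1)·F = 0, so F = 138 and E = 207.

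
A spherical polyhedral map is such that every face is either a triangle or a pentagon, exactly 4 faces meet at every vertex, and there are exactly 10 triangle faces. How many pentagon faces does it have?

Let x be the number of pentagons; then F = 10 + x.
Edge–face incidences: 2E = 3·10 + 5·x = 30 + 5x.
Every vertex has degree 4, so 4V = 2E.
Euler: V − E + F = 2 ⇒ (2E)/4 − E + (10 + x) = 2.
Multiply by 8: 2·(2E) − 4·(2E) + 8·(10 + x) = 16, i.e. 80 + 8x − 2·(30 + 5x) = 16.
Collecting terms: −2x + 20 = 16, so −2x = −4, so x = 2.
Then 2E = 30 + 5·2 = 40, so E = 20, V = 2E/4 = 10, F = 10 + 2 = 12.

2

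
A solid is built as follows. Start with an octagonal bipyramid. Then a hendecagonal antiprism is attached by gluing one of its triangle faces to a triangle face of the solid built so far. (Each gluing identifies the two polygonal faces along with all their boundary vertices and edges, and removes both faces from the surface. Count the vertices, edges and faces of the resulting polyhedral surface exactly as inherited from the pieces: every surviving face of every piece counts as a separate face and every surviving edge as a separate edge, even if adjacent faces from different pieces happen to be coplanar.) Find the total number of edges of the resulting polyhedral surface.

65

An octagonal bipyramid: V=10, E=24, F=16.
Attach a hendecagonal antiprism (V=22, E=44, F=24) along a 3-gon: merge 3 vertices and 3 edges, delete both glued faces → V=29, E=65, F=38.
Check: V − E + F = 29 − 65 + 38 = 2.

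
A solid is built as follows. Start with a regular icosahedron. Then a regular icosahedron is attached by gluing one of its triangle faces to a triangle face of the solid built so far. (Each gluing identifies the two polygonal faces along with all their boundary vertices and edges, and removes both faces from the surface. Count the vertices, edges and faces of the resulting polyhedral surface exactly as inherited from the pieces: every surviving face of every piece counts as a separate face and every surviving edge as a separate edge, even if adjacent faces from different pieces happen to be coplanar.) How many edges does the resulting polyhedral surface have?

57

A regular icosahedron: V=12, E=30, F=20.
Attach a regular icosahedron (V=12, E=30, F=20) along a 3-gon: merge 3 vertices and 3 edges, delete both glued faces → V=21, E=57, F=38.
Check: V − E + F = 21 − 57 + 38 = 2.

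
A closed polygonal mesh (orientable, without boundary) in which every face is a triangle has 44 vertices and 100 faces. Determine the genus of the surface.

Every face is a triangle, so 2E = 3·100 = 300, giving E = 150.
χ = V − E + F = 44 − 150 + 100 = -6.
For a closed orientable surface χ = 2 − 2g, so g = (2 − (-6))/2 = 4.

4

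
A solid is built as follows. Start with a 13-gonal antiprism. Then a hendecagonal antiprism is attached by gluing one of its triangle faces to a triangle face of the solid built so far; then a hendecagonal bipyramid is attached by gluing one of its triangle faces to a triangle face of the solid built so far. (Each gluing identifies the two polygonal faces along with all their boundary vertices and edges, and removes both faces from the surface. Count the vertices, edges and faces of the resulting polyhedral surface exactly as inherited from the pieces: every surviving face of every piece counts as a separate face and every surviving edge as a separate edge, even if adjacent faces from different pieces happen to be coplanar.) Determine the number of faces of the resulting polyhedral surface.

A 13-gonal antiprism: V=26, E=52, F=28.
Attach a hendecagonal antiprism (V=22, E=44, F=24) along a 3-gon: merge 3 vertices and 3 edges, delete both glued faces → V=45, E=93, F=50.
Attach a hendecagonal bipyramid (V=13, E=33, F=22) along a 3-gon: merge 3 vertices and 3 edges, delete both glued faces → V=55, E=123, F=70.
Check: V − E + F = 55 − 123 + 70 = 2.

70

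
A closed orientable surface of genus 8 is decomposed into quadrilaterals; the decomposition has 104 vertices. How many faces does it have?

χ = 2 − 2·8 = -14, and every face is a square so 4F = 2E.
V − E + F = -14 with E = 4F/2 gives 104 − (4/2 − 1)·F = -14, so F = 118 and E = 236.

118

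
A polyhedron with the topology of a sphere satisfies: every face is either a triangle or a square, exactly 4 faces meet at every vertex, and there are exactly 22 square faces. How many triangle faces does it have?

8

Let x be the number of triangles; then F = 22 + x.
Edge–face incidences: 2E = 4·22 + 3·x = 88 + 3x.
Every vertex has degree 4, so 4V = 2E.
Euler: V − E + F = 2 ⇒ (2E)/4 − E + (22 + x) = 2.
Multiply by 8: 2·(2E) − 4·(2E) + 8·(22 + x) = 16, i.e. 176 + 8x − 2·(88 + 3x) = 16.
Collecting terms: 2x = 16, so x = 8.
Then 2E = 88 + 3·8 = 112, so E = 56, V = 2E/4 = 28, F = 22 + 8 = 30.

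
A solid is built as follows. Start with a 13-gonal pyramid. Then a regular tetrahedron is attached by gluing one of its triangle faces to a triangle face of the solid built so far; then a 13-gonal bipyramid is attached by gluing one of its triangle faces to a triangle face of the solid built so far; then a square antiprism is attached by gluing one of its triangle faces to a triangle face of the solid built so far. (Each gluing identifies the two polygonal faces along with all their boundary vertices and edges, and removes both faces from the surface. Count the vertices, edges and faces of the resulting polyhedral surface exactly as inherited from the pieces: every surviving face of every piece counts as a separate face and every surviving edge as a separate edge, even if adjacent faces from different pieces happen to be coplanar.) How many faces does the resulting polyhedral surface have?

48

A 13-gonal pyramid: V=14, E=26, F=14.
Attach a regular tetrahedron (V=4, E=6, F=4) along a 3-gon: merge 3 vertices and 3 edges, delete both glued faces → V=15, E=29, F=16.
Attach a 13-gonal bipyramid (V=15, E=39, F=26) along a 3-gon: merge 3 vertices and 3 edges, delete both glued faces → V=27, E=65, F=40.
Attach a square antiprism (V=8, E=16, F=10) along a 3-gon: merge 3 vertices and 3 edges, delete both glued faces → V=32, E=78, F=48.
Check: V − E + F = 32 − 78 + 48 = 2.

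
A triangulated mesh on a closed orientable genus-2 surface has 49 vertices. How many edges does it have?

153

χ = 2 − 2·2 = -2, and every face is a triangle so 3F = 2E.
V − E + F = -2 with E = 3F/2 gives 49 − (3/2 − 1)·F = -2, so F = 102 and E = 153.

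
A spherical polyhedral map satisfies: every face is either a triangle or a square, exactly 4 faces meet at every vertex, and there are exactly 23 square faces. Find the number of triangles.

Let x be the number of triangles; then F = 23 + x.
Edge–face incidences: 2E = 4·23 + 3·x = 92 + 3x.
Every vertex has degree 4, so 4V = 2E.
Euler: V − E + F = 2 ⇒ (2E)/4 − E + (23 + x) = 2.
Multiply by 8: 2·(2E) − 4·(2E) + 8·(23 + x) = 16, i.e. 184 + 8x − 2·(92 + 3x) = 16.
Collecting terms: 2x = 16, so x = 8.
Then 2E = 92 + 3·8 = 116, so E = 58, V = 2E/4 = 29, F = 23 + 8 = 31.

8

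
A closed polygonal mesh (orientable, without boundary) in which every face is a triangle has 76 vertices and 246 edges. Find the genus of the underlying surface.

4

Every face is a triangle and each edge borders two faces, so 3F = 2·246, giving F = 164.
χ = V − E + F = 76 − 246 + 164 = -6.
For a closed orientable surface χ = 2 − 2g, so g = (2 − (-6))/2 = 4.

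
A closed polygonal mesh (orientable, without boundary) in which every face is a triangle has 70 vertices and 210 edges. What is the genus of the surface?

Every face is a triangle and each edge borders two faces, so 3F = 2·210, giving F = 140.
χ = V − E + F = 70 − 210 + 140 = 0.
For a closed orientable surface χ = 2 − 2g, so g = (2 − (0))/2 = 1.

1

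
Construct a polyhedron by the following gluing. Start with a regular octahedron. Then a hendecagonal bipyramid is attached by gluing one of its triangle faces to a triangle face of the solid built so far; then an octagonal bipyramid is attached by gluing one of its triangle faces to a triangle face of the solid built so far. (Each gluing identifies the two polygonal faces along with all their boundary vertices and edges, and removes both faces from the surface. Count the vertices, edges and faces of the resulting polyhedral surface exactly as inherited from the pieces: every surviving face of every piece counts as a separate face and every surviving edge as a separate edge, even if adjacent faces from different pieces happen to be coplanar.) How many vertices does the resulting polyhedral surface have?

23

A regular octahedron: V=6, E=12, F=8.
Attach a hendecagonal bipyramid (V=13, E=33, F=22) along a 3-gon: merge 3 vertices and 3 edges, delete both glued faces → V=16, E=42, F=28.
Attach an octagonal bipyramid (V=10, E=24, F=16) along a 3-gon: merge 3 vertices and 3 edges, delete both glued faces → V=23, E=63, F=42.
Check: V − E + F = 23 − 63 + 42 = 2.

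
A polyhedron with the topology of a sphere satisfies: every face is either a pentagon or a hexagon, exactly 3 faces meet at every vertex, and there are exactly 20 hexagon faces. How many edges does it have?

90

Let x be the number of pentagons; then F = 20 + x.
Edge–face incidences: 2E = 6·20 + 5·x = 120 + 5x.
Every vertex has degree 3, so 3V = 2E.
Euler: V − E + F = 2 ⇒ (2E)/3 − E + (20 + x) = 2.
Multiply by 6: 2·(2E) − 3·(2E) + 6·(20 + x) = 12, i.e. 120 + 6x − (120 + 5x) = 12.
Collecting terms: x = 12.
Then 2E = 120 + 5·12 = 180, so E = 90, V = 2E/3 = 60, F = 20 + 12 = 32.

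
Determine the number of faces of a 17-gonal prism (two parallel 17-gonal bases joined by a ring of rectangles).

A prism on an n-gon has two n-gon bases and n rectangular sides: V = 2·17 = 34, E = 3·17 = 51, F = 17 + 2 = 19.

19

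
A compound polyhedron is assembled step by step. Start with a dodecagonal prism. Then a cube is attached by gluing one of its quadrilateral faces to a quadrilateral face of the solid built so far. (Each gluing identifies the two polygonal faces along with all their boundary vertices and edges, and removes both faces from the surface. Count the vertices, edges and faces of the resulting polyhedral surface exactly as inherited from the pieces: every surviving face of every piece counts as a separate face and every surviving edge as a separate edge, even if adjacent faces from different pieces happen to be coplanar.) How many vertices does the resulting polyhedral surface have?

A dodecagonal prism: V=24, E=36, F=14.
Attach a cube (V=8, E=12, F=6) along a 4-gon: merge 4 vertices and 4 edges, delete both glued faces → V=28, E=44, F=18.
Check: V − E + F = 28 − 44 + 18 = 2.

28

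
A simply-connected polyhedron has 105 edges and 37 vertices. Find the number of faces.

70

Here V − E + F = 2.
F = 2 − V + E = 2 − 37 + 105 = 70.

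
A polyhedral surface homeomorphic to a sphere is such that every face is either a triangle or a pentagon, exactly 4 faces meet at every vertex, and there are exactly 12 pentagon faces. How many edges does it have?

60

Let x be the number of triangles; then F = 12 + x.
Edge–face incidences: 2E = 5·12 + 3·x = 60 + 3x.
Every vertex has degree 4, so 4V = 2E.
Euler: V − E + F = 2 ⇒ (2E)/4 − E + (12 + x) = 2.
Multiply by 8: 2·(2E) − 4·(2E) + 8·(12 + x) = 16, i.e. 96 + 8x − 2·(60 + 3x) = 16.
Collecting terms: 2x − 24 = 16, so 2x = 40, so x = 20.
Then 2E = 60 + 3·20 = 120, so E = 60, V = 2E/4 = 30, F = 12 + 20 = 32.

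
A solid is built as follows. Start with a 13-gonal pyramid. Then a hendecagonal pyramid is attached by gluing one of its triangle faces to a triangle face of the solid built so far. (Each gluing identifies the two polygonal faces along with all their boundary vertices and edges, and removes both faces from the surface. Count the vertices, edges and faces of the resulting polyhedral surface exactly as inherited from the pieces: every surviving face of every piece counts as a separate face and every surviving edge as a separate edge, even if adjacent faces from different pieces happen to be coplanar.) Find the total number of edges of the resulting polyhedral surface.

A 13-gonal pyramid: V=14, E=26, F=14.
Attach a hendecagonal pyramid (V=12, E=22, F=12) along a 3-gon: merge 3 vertices and 3 edges, delete both glued faces → V=23, E=45, F=24.
Check: V − E + F = 23 − 45 + 24 = 2.

45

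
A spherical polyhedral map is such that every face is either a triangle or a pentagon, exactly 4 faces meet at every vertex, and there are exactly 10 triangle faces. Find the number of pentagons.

2

Let x be the number of pentagons; then F = 10 + x.
Edge–face incidences: 2E = 3·10 + 5·x = 30 + 5x.
Every vertex has degree 4, so 4V = 2E.
Euler: V − E + F = 2 ⇒ (2E)/4 − E + (10 + x) = 2.
Multiply by 8: 2·(2E) − 4·(2E) + 8·(10 + x) = 16, i.e. 80 + 8x − 2·(30 + 5x) = 16.
Collecting terms: −2x + 20 = 16, so −2x = −4, so x = 2.
Then 2E = 30 + 5·2 = 40, so E = 20, V = 2E/4 = 10, F = 10 + 2 = 12.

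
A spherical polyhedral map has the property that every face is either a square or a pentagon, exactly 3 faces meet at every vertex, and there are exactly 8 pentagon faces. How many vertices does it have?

16

Let x be the number of squares; then F = 8 + x.
Edge–face incidences: 2E = 5·8 + 4·x = 40 + 4x.
Every vertex has degree 3, so 3V = 2E.
Euler: V − E + F = 2 ⇒ (2E)/3 − E + (8 + x) = 2.
Multiply by 6: 2·(2E) − 3·(2E) + 6·(8 + x) = 12, i.e. 48 + 6x − (40 + 4x) = 12.
Collecting terms: 2x + 8 = 12, so 2x = 4, so x = 2.
Then 2E = 40 + 4·2 = 48, so E = 24, V = 2E/3 = 16, F = 8 + 2 = 10.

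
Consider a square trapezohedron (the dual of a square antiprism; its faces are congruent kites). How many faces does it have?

8

The n-trapezohedron (dual of the n-antiprism) has V = 2·4 + 2 = 10, E = 4·4 = 16, F = 2·4 = 8.
Check: V − E + F = 10 − 16 + 8 = 2.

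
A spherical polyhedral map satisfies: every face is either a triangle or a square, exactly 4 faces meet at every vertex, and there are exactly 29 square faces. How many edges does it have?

Let x be the number of triangles; then F = 29 + x.
Edge–face incidences: 2E = 4·29 + 3·x = 116 + 3x.
Every vertex has degree 4, so 4V = 2E.
Euler: V − E + F = 2 ⇒ (2E)/4 − E + (29 + x) = 2.
Multiply by 8: 2·(2E) − 4·(2E) + 8·(29 + x) = 16, i.e. 232 + 8x − 2·(116 + 3x) = 16.
Collecting terms: 2x = 16, so x = 8.
Then 2E = 116 + 3·8 = 140, so E = 70, V = 2E/4 = 35, F = 29 + 8 = 37.

70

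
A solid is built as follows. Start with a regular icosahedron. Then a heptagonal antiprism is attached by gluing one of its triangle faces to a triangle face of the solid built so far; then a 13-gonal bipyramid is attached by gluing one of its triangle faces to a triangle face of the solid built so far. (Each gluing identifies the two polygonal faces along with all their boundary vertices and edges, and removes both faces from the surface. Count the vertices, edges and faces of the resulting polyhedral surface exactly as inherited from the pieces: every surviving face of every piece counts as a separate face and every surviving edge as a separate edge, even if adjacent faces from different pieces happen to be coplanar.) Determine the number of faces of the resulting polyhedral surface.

58

A regular icosahedron: V=12, E=30, F=20.
Attach a heptagonal antiprism (V=14, E=28, F=16) along a 3-gon: merge 3 vertices and 3 edges, delete both glued faces → V=23, E=55, F=34.
Attach a 13-gonal bipyramid (V=15, E=39, F=26) along a 3-gon: merge 3 vertices and 3 edges, delete both glued faces → V=35, E=91, F=58.
Check: V − E + F = 35 − 91 + 58 = 2.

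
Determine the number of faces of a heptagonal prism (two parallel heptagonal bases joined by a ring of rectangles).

9

A prism on an n-gon has two n-gon bases and n rectangular sides: V = 2·7 = 14, E = 3·7 = 21, F = 7 + 2 = 9.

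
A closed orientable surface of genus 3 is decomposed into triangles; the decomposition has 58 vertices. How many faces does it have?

χ = 2 − 2·3 = -4, and every face is a triangle so 3F = 2E.
V − E + F = -4 with E = 3F/2 gives 58 − (3/2 − 1)·F = -4, so F = 124 and E = 186.

124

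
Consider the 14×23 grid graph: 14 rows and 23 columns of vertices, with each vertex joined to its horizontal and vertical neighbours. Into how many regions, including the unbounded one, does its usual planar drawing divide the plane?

The grid has V = 14·23 = 322 vertices and E = 14·22 + 23·13 = 607 edges.
F = 2 − V + E = 2 − 322 + 607 = 287.

287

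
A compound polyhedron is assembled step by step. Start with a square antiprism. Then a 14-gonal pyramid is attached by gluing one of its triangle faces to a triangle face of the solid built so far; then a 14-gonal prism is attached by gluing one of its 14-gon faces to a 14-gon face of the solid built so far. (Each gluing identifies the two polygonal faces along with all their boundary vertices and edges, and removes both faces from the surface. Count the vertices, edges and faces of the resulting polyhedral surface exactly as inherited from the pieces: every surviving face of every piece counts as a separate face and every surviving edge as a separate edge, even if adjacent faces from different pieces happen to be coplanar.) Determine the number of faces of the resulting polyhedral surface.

37

A square antiprism: V=8, E=16, F=10.
Attach a 14-gonal pyramid (V=15, E=28, F=15) along a 3-gon: merge 3 vertices and 3 edges, delete both glued faces → V=20, E=41, F=23.
Attach a 14-gonal prism (V=28, E=42, F=16) along a 14-gon: merge 14 vertices and 14 edges, delete both glued faces → V=34, E=69, F=37.
Check: V − E + F = 34 − 69 + 37 = 2.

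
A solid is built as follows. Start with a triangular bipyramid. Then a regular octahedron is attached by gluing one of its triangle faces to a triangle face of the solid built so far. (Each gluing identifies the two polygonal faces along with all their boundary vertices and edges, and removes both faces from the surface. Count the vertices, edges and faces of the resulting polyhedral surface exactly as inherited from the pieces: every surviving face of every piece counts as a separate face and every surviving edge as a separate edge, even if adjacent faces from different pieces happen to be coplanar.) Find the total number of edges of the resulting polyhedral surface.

A triangular bipyramid: V=5, E=9, F=6.
Attach a regular octahedron (V=6, E=12, F=8) along a 3-gon: merge 3 vertices and 3 edges, delete both glued faces → V=8, E=18, F=12.
Check: V − E + F = 8 − 18 + 12 = 2.

18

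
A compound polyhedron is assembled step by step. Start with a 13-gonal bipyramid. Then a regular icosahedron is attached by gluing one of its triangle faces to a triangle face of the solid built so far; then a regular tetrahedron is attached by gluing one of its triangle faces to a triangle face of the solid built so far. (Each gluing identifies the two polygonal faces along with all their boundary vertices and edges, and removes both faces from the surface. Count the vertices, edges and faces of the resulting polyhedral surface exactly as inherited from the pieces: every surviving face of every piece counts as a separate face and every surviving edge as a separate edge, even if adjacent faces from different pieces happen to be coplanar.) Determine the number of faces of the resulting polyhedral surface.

A 13-gonal bipyramid: V=15, E=39, F=26.
Attach a regular icosahedron (V=12, E=30, F=20) along a 3-gon: merge 3 vertices and 3 edges, delete both glued faces → V=24, E=66, F=44.
Attach a regular tetrahedron (V=4, E=6, F=4) along a 3-gon: merge 3 vertices and 3 edges, delete both glued faces → V=25, E=69, F=46.
Check: V − E + F = 25 − 69 + 46 = 2.

46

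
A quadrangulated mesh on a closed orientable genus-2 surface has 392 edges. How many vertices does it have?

194

χ = 2 − 2·2 = -2, and every face is a square so 4F = 2E.
F = 2E/4 = 196. Then V = -2 + E − F = -2 + 392 − 196 = 194.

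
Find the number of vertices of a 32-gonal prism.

A prism on an n-gon has two n-gon bases and n rectangular sides: V = 2·32 = 64, E = 3·32 = 96, F = 32 + 2 = 34.
Check: V − E + F = 64 − 96 + 34 = 2.

64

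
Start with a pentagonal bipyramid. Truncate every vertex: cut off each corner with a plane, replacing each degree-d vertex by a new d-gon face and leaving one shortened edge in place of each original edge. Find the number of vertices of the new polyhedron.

The base solid has V = 7, E = 15, F = 10.
Truncation replaces each original edge-end by a new vertex, so V′ = 2E = 30.
Each original edge survives, and each old vertex of degree d contributes d new edges; summing degrees gives Σd = 2E, so E′ = E + 2E = 3E = 45.
Each original face survives and each original vertex becomes one new face: F′ = F + V = 17.

30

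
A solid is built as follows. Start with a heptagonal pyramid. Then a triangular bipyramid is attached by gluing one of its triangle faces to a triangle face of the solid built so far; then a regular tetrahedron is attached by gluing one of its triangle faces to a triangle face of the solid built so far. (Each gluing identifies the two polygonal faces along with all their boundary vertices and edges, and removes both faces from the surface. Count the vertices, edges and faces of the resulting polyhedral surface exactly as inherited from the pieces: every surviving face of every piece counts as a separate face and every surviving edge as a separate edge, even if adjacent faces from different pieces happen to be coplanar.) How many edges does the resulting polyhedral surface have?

23

A heptagonal pyramid: V=8, E=14, F=8.
Attach a triangular bipyramid (V=5, E=9, F=6) along a 3-gon: merge 3 vertices and 3 edges, delete both glued faces → V=10, E=20, F=12.
Attach a regular tetrahedron (V=4, E=6, F=4) along a 3-gon: merge 3 vertices and 3 edges, delete both glued faces → V=11, E=23, F=14.
Check: V − E + F = 11 − 23 + 14 = 2.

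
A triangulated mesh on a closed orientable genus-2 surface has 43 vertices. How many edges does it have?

χ = 2 − 2·2 = -2, and every face is a triangle so 3F = 2E.
V − E + F = -2 with E = 3F/2 gives 43 − (3/2 − 1)·F = -2, so F = 90 and E = 135.

135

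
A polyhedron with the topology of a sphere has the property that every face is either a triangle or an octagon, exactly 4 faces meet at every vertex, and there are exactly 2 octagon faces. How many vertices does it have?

16

Let x be the number of triangles; then F = 2 + x.
Edge–face incidences: 2E = 8·2 + 3·x = 16 + 3x.
Every vertex has degree 4, so 4V = 2E.
Euler: V − E + F = 2 ⇒ (2E)/4 − E + (2 + x) = 2.
Multiply by 8: 2·(2E) − 4·(2E) + 8·(2 + x) = 16, i.e. 16 + 8x − 2·(16 + 3x) = 16.
Collecting terms: 2x − 16 = 16, so 2x = 32, so x = 16.
Then 2E = 16 + 3·16 = 64, so E = 32, V = 2E/4 = 16, F = 2 + 16 = 18.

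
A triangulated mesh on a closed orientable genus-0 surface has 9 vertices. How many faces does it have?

χ = 2 − 2·0 = 2, and every face is a triangle so 3F = 2E.
V − E + F = 2 with E = 3F/2 gives 9 − (3/2 − 1)·F = 2, so F = 14 and E = 21.

14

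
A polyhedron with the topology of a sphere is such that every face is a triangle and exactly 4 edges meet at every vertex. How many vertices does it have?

Each face has 3 edges and each edge borders two faces, so 2E = 3F.
Each vertex has degree 4, so 4V = 2E and hence V = 3F/4.
Euler: V − E + F = 2 ⇒ (3F/4) − (3F/2) + F = 2.
Multiply by 8: (6 − 12 + 8)F = 16, i.e. 2F = 16.
So F = 8, E = 3·8/2 = 12, V = 3·8/4 = 6.

6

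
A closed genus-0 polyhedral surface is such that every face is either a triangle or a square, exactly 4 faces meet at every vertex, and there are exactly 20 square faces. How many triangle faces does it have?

8

Let x be the number of triangles; then F = 20 + x.
Edge–face incidences: 2E = 4·20 + 3·x = 80 + 3x.
Every vertex has degree 4, so 4V = 2E.
Euler: V − E + F = 2 ⇒ (2E)/4 − E + (20 + x) = 2.
Multiply by 8: 2·(2E) − 4·(2E) + 8·(20 + x) = 16, i.e. 160 + 8x − 2·(80 + 3x) = 16.
Collecting terms: 2x = 16, so x = 8.
Then 2E = 80 + 3·8 = 104, so E = 52, V = 2E/4 = 26, F = 20 + 8 = 28.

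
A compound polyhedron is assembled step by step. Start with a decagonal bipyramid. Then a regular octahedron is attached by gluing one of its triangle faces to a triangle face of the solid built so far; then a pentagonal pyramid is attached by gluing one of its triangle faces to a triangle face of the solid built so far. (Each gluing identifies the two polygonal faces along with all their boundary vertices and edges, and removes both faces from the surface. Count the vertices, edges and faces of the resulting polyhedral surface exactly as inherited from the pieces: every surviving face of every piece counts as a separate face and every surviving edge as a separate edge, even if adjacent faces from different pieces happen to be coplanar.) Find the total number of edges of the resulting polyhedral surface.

A decagonal bipyramid: V=12, E=30, F=20.
Attach a regular octahedron (V=6, E=12, F=8) along a 3-gon: merge 3 vertices and 3 edges, delete both glued faces → V=15, E=39, F=26.
Attach a pentagonal pyramid (V=6, E=10, F=6) along a 3-gon: merge 3 vertices and 3 edges, delete both glued faces → V=18, E=46, F=30.
Check: V − E + F = 18 − 46 + 30 = 2.

46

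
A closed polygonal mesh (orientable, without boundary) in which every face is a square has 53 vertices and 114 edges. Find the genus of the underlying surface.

Every face is a square and each edge borders two faces, so 4F = 2·114, giving F = 57.
χ = V − E + F = 53 − 114 + 57 = -4.
For a closed orientable surface χ = 2 − 2g, so g = (2 − (-4))/2 = 3.

3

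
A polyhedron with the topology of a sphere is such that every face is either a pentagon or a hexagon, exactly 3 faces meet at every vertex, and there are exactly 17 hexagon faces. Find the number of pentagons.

12

Let x be the number of pentagons; then F = 17 + x.
Edge–face incidences: 2E = 6·17 + 5·x = 102 + 5x.
Every vertex has degree 3, so 3V = 2E.
Euler: V − E + F = 2 ⇒ (2E)/3 − E + (17 + x) = 2.
Multiply by 6: 2·(2E) − 3·(2E) + 6·(17 + x) = 12, i.e. 102 + 6x − (102 + 5x) = 12.
Collecting terms: x = 12.
Then 2E = 102 + 5·12 = 162, so E = 81, V = 2E/3 = 54, F = 17 + 12 = 29.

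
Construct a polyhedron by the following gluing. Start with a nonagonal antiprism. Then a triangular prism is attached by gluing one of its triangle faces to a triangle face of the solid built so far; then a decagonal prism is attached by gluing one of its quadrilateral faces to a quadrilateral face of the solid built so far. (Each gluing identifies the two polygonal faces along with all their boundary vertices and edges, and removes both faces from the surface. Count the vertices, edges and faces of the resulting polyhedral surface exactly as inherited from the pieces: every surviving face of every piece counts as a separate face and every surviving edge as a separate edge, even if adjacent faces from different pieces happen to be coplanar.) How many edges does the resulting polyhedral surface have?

A nonagonal antiprism: V=18, E=36, F=20.
Attach a triangular prism (V=6, E=9, F=5) along a 3-gon: merge 3 vertices and 3 edges, delete both glued faces → V=21, E=42, F=23.
Attach a decagonal prism (V=20, E=30, F=12) along a 4-gon: merge 4 vertices and 4 edges, delete both glued faces → V=37, E=68, F=33.
Check: V − E + F = 37 − 68 + 33 = 2.

68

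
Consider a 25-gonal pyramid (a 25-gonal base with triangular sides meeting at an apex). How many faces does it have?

A pyramid on an n-gon base has one n-gon and n triangles: V = 25 + 1 = 26, E = 2·25 = 50, F = 25 + 1 = 26.

26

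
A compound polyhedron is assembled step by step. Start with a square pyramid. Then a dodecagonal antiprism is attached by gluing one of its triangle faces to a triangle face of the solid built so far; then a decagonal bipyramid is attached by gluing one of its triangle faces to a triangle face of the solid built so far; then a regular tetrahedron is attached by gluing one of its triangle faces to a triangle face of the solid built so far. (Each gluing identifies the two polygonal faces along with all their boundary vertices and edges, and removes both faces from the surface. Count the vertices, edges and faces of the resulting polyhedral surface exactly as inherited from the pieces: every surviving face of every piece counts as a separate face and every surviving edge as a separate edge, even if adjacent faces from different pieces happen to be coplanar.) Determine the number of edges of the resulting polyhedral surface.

83

A square pyramid: V=5, E=8, F=5.
Attach a dodecagonal antiprism (V=24, E=48, F=26) along a 3-gon: merge 3 vertices and 3 edges, delete both glued faces → V=26, E=53, F=29.
Attach a decagonal bipyramid (V=12, E=30, F=20) along a 3-gon: merge 3 vertices and 3 edges, delete both glued faces → V=35, E=80, F=47.
Attach a regular tetrahedron (V=4, E=6, F=4) along a 3-gon: merge 3 vertices and 3 edges, delete both glued faces → V=36, E=83, F=49.
Check: V − E + F = 36 − 83 + 49 = 2.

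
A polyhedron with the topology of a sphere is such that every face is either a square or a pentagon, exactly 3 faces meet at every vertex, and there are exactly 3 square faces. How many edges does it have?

21

Let x be the number of pentagons; then F = 3 + x.
Edge–face incidences: 2E = 4·3 + 5·x = 12 + 5x.
Every vertex has degree 3, so 3V = 2E.
Euler: V − E + F = 2 ⇒ (2E)/3 − E + (3 + x) = 2.
Multiply by 6: 2·(2E) − 3·(2E) + 6·(3 + x) = 12, i.e. 18 + 6x − (12 + 5x) = 12.
Collecting terms: x + 6 = 12, so x = 6.
Then 2E = 12 + 5·6 = 42, so E = 21, V = 2E/3 = 14, F = 3 + 6 = 9.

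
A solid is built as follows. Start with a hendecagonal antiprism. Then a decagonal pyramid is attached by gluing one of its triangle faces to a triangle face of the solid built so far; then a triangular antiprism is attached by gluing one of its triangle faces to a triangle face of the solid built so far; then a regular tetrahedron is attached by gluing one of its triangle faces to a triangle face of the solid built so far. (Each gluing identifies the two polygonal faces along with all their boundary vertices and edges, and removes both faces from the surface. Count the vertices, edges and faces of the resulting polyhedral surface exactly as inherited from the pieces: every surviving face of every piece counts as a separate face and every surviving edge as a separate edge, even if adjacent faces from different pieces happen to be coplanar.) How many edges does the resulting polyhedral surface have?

73

A hendecagonal antiprism: V=22, E=44, F=24.
Attach a decagonal pyramid (V=11, E=20, F=11) along a 3-gon: merge 3 vertices and 3 edges, delete both glued faces → V=30, E=61, F=33.
Attach a triangular antiprism (V=6, E=12, F=8) along a 3-gon: merge 3 vertices and 3 edges, delete both glued faces → V=33, E=70, F=39.
Attach a regular tetrahedron (V=4, E=6, F=4) along a 3-gon: merge 3 vertices and 3 edges, delete both glued faces → V=34, E=73, F=41.
Check: V − E + F = 34 − 73 + 41 = 2.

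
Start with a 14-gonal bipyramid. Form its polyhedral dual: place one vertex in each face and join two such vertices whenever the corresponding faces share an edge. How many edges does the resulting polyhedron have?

The base solid has V = 16, E = 42, F = 28.
The dual swaps V and F and preserves E: V′ = F = 28, E′ = E = 42, F′ = V = 16.

42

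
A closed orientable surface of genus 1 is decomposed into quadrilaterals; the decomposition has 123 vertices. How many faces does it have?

123

χ = 2 − 2·1 = 0, and every face is a square so 4F = 2E.
V − E + F = 0 with E = 4F/2 gives 123 − (4/2 − 1)·F = 0, so F = 123 and E = 246.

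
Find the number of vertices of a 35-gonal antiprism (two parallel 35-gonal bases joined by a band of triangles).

An antiprism on an n-gon has two n-gon caps and 2n triangles: V = 2·35 = 70, E = 4·35 = 140, F = 2·35 + 2 = 72.

70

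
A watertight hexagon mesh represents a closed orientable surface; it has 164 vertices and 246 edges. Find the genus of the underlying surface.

1

Every face is a hexagon and each edge borders two faces, so 6F = 2·246, giving F = 82.
χ = V − E + F = 164 − 246 + 82 = 0.
For a closed orientable surface χ = 2 − 2g, so g = (2 − (0))/2 = 1.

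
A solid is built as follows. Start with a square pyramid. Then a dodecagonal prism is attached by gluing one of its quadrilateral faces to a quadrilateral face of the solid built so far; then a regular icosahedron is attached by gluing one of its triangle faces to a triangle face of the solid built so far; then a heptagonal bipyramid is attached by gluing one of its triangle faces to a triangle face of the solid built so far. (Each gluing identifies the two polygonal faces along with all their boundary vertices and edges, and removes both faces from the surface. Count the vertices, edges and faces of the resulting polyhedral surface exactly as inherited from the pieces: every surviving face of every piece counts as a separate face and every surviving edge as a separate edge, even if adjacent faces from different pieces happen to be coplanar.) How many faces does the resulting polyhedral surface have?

A square pyramid: V=5, E=8, F=5.
Attach a dodecagonal prism (V=24, E=36, F=14) along a 4-gon: merge 4 vertices and 4 edges, delete both glued faces → V=25, E=40, F=17.
Attach a regular icosahedron (V=12, E=30, F=20) along a 3-gon: merge 3 vertices and 3 edges, delete both glued faces → V=34, E=67, F=35.
Attach a heptagonal bipyramid (V=9, E=21, F=14) along a 3-gon: merge 3 vertices and 3 edges, delete both glued faces → V=40, E=85, F=47.
Check: V − E + F = 40 − 85 + 47 = 2.

47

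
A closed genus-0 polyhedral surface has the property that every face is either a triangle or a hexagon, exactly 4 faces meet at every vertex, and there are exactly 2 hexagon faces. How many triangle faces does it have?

Let x be the number of triangles; then F = 2 + x.
Edge–face incidences: 2E = 6·2 + 3·x = 12 + 3x.
Every vertex has degree 4, so 4V = 2E.
Euler: V − E + F = 2 ⇒ (2E)/4 − E + (2 + x) = 2.
Multiply by 8: 2·(2E) − 4·(2E) + 8·(2 + x) = 16, i.e. 16 + 8x − 2·(12 + 3x) = 16.
Collecting terms: 2x − 8 = 16, so 2x = 24, so x = 12.
Then 2E = 12 + 3·12 = 48, so E = 24, V = 2E/4 = 12, F = 2 + 12 = 14.

12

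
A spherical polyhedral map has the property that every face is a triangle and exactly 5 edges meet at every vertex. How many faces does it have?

20

Each face has 3 edges and each edge borders two faces, so 2E = 3F.
Each vertex has degree 5, so 5V = 2E and hence V = 3F/5.
Euler: V − E + F = 2 ⇒ (3F/5) − (3F/2) + F = 2.
Multiply by 10: (6 − 15 + 10)F = 20, i.e. 1F = 20.
So F = 20, E = 3·20/2 = 30, V = 3·20/5 = 12.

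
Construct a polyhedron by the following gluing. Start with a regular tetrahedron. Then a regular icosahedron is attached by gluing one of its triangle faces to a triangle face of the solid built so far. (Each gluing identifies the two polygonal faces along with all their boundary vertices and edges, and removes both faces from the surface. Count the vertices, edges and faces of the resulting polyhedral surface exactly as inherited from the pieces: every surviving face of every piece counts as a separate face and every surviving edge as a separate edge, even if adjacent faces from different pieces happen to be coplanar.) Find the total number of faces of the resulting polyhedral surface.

A regular tetrahedron: V=4, E=6, F=4.
Attach a regular icosahedron (V=12, E=30, F=20) along a 3-gon: merge 3 vertices and 3 edges, delete both glued faces → V=13, E=33, F=22.
Check: V − E + F = 13 − 33 + 22 = 2.

22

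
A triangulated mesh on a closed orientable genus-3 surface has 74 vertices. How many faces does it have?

χ = 2 − 2·3 = -4, and every face is a triangle so 3F = 2E.
V − E + F = -4 with E = 3F/2 gives 74 − (3/2 − 1)·F = -4, so F = 156 and E = 234.

156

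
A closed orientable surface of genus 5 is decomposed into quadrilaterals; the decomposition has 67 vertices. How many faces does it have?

χ = 2 − 2·5 = -8, and every face is a square so 4F = 2E.
V − E + F = -8 with E = 4F/2 gives 67 − (4/2 − 1)·F = -8, so F = 75 and E = 150.

75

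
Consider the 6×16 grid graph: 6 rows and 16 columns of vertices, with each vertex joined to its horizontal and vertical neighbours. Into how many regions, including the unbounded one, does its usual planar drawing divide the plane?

76

The grid has V = 6·16 = 96 vertices and E = 6·15 + 16·5 = 170 edges.
F = 2 − V + E = 2 − 96 + 170 = 76.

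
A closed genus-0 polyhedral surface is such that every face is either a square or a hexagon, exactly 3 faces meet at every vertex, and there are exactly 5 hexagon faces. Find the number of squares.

Let x be the number of squares; then F = 5 + x.
Edge–face incidences: 2E = 6·5 + 4·x = 30 + 4x.
Every vertex has degree 3, so 3V = 2E.
Euler: V − E + F = 2 ⇒ (2E)/3 − E + (5 + x) = 2.
Multiply by 6: 2·(2E) − 3·(2E) + 6·(5 + x) = 12, i.e. 30 + 6x − (30 + 4x) = 12.
Collecting terms: 2x = 12, so x = 6.
Then 2E = 30 + 4·6 = 54, so E = 27, V = 2E/3 = 18, F = 5 + 6 = 11.

6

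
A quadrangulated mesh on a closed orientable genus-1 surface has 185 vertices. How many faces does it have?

185

χ = 2 − 2·1 = 0, and every face is a square so 4F = 2E.
V − E + F = 0 with E = 4F/2 gives 185 − (4/2 − 1)·F = 0, so F = 185 and E = 370.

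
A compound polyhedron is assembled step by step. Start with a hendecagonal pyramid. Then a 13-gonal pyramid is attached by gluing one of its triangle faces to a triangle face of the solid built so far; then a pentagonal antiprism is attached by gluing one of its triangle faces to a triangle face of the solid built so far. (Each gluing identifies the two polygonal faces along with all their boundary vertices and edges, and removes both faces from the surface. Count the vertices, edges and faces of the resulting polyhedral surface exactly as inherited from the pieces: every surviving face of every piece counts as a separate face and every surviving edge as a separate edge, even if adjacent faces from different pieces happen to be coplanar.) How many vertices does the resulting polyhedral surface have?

30

A hendecagonal pyramid: V=12, E=22, F=12.
Attach a 13-gonal pyramid (V=14, E=26, F=14) along a 3-gon: merge 3 vertices and 3 edges, delete both glued faces → V=23, E=45, F=24.
Attach a pentagonal antiprism (V=10, E=20, F=12) along a 3-gon: merge 3 vertices and 3 edges, delete both glued faces → V=30, E=62, F=34.
Check: V − E + F = 30 − 62 + 34 = 2.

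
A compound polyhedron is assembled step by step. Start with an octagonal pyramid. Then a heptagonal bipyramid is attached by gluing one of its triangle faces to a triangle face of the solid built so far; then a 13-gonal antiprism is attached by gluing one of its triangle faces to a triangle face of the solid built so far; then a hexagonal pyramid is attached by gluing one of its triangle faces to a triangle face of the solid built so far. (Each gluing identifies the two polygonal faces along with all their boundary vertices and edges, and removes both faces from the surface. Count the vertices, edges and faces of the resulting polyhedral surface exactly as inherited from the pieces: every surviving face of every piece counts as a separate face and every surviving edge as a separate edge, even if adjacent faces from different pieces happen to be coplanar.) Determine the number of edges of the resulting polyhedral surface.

An octagonal pyramid: V=9, E=16, F=9.
Attach a heptagonal bipyramid (V=9, E=21, F=14) along a 3-gon: merge 3 vertices and 3 edges, delete both glued faces → V=15, E=34, F=21.
Attach a 13-gonal antiprism (V=26, E=52, F=28) along a 3-gon: merge 3 vertices and 3 edges, delete both glued faces → V=38, E=83, F=47.
Attach a hexagonal pyramid (V=7, E=12, F=7) along a 3-gon: merge 3 vertices and 3 edges, delete both glued faces → V=42, E=92, F=52.
Check: V − E + F = 42 − 92 + 52 = 2.

92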